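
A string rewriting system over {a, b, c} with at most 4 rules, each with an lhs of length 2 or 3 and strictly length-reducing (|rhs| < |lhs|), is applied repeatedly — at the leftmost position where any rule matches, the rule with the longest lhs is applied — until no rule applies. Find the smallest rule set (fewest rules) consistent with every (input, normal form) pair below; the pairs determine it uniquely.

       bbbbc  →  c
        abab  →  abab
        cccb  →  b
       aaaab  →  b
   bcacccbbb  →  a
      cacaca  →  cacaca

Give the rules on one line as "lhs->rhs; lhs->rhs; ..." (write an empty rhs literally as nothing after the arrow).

  | bbbbc => abbc => aac => c
  | abab
  | cccb => ccb => cb => b
  | aaaab => aab => b

aa->; bb->a; cb->b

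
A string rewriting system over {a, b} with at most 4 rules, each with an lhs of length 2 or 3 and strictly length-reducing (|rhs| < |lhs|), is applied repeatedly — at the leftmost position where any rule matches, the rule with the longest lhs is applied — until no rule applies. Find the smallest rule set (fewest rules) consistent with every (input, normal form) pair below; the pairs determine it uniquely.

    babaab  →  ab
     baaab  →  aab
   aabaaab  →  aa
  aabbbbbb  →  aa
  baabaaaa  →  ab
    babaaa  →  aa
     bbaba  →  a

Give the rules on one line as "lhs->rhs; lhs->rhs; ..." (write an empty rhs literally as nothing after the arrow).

aaa->ab; aba->; ba->; bb->a

  | babaab => baab => ab
  | baaab => aab
  | aabaaab => aaab => abb => aa
  | aabbbbbb => aaabbbb => abbbbb => aabbb => aaab => abb => aa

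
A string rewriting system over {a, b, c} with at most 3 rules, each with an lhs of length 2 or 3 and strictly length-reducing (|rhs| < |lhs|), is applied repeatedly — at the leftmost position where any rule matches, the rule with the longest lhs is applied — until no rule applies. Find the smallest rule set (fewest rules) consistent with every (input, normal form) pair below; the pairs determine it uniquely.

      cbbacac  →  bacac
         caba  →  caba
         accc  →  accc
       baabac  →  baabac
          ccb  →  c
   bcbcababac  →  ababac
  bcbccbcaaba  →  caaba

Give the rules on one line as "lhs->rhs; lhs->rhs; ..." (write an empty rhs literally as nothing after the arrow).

bc->; cb->

  | cbbacac => bacac
  | caba
  | accc
  | baabac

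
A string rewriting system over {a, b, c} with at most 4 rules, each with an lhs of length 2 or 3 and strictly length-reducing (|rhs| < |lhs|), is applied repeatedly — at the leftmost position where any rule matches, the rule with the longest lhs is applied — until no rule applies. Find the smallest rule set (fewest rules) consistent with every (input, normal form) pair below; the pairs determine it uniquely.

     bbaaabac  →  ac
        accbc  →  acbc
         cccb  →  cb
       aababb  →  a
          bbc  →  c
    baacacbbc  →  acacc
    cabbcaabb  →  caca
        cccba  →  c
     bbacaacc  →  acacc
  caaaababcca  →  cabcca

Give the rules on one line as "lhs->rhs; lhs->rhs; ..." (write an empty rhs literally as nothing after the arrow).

aa->a; ba->; bb->; ccb->cb

  | bbaaabac => aaabac => aabac => abac => ac
  | accbc => acbc
  | cccb => ccb => cb
  | aababb => ababb => abb => a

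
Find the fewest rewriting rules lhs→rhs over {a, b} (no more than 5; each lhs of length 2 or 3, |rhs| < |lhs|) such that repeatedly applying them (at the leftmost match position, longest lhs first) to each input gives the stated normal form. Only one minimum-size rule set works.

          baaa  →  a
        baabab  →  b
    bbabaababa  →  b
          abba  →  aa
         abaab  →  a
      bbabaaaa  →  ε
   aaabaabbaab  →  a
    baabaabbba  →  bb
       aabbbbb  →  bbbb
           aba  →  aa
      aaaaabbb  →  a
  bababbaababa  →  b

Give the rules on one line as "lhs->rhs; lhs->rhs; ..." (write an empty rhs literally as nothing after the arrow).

  | baaa => a
  | baabab => bab => b
  | bbabaababa => bbaababa => bbaba => bba => b
  | abba => aba => aa

aab->; ab->a; ba->; baa->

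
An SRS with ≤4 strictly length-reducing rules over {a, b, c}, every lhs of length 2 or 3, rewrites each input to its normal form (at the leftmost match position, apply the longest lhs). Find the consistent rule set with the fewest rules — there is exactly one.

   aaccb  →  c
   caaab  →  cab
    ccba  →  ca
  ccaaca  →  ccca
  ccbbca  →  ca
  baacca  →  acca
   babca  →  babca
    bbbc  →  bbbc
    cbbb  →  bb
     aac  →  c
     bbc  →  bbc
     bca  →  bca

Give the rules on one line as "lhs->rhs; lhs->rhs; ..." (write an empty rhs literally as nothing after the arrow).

aa->; baa->a; cb->

  | aaccb => ccb => c
  | caaab => cab
  | ccba => ca
  | ccaaca => ccca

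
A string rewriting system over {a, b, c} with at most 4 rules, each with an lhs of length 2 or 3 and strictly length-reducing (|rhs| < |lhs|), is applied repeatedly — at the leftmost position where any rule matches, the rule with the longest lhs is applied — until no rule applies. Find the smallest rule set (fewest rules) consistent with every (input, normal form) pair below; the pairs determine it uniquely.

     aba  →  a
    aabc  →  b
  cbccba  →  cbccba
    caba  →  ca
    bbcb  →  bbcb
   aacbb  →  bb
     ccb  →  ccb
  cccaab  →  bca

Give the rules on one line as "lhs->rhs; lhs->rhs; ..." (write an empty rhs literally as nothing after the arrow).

ab->; ac->b; ccc->bc

  | aba => a
  | aabc => ac => b
  | cbccba
  | caba => ca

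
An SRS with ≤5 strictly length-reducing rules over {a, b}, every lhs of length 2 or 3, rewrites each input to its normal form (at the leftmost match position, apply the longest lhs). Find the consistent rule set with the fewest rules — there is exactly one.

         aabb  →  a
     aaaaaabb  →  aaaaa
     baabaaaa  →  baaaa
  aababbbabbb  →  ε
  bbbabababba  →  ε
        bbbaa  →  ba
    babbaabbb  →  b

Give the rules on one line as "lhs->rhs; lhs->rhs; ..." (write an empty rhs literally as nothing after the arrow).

aba->; abb->; bab->a; bba->

  | aabb => a
  | aaaaaabb => aaaaa
  | baabaaaa => baaaa
  | aababbbabbb => abbbabbb => babbb => abb => ε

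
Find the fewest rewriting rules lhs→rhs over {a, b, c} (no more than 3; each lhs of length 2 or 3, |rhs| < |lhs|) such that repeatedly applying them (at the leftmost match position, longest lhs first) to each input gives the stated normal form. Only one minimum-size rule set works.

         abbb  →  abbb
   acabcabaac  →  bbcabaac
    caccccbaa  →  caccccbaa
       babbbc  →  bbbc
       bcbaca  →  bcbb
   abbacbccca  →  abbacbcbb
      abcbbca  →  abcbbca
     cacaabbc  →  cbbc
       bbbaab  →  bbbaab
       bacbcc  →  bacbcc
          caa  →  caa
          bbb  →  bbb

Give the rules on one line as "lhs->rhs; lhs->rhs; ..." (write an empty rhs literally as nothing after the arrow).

aca->b; bab->b; cca->bb

  | abbb
  | acabcabaac => bbcabaac
  | caccccbaa
  | babbbc => bbbc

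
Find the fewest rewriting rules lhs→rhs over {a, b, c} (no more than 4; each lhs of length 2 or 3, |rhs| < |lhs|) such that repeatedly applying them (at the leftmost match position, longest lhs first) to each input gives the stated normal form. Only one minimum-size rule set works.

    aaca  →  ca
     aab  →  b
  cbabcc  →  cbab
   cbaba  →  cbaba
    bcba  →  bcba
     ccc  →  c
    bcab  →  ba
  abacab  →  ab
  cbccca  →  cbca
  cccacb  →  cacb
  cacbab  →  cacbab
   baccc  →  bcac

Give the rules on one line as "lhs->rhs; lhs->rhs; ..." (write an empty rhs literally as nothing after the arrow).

aa->; acc->ca; cab->a; cc->

  | aaca => ca
  | aab => b
  | cbabcc => cbab
  | cbaba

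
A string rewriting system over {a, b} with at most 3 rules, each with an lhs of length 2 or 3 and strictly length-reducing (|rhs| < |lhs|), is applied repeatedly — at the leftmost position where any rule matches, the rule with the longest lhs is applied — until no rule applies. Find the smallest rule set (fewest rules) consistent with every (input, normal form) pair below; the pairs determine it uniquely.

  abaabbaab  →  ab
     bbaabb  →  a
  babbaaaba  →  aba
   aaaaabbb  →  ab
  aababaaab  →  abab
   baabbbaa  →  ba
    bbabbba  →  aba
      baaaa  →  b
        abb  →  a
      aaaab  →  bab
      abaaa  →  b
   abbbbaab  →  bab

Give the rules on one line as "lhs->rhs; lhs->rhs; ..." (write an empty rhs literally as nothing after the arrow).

  | abaabbaab => ababbaab => abaaab => abbab => aab => ab
  | bbaabb => aabb => abb => a
  | babbaaaba => baaaaba => bbaaba => aaba => aba
  | aaaaabbb => baaabbb => bbabbb => abbb => ab

aa->b; aab->ab; bb->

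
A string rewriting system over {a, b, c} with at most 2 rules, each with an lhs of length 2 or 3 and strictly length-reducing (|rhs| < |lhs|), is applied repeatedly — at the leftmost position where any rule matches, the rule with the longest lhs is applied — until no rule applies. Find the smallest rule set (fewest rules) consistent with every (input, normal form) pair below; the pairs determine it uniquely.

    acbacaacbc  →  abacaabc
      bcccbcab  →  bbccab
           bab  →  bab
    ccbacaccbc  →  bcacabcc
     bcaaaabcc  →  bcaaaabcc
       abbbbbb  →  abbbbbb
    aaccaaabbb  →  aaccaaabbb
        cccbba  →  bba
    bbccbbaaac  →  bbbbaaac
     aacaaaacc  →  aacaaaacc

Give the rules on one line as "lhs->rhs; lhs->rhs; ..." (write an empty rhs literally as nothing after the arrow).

  | acbacaacbc => abacaacbc => abacaabc
  | bcccbcab => bcbccab => bbccab
  | bab
  | ccbacaccbc => bcacaccbc => bcacabcc

cb->b; ccb->bc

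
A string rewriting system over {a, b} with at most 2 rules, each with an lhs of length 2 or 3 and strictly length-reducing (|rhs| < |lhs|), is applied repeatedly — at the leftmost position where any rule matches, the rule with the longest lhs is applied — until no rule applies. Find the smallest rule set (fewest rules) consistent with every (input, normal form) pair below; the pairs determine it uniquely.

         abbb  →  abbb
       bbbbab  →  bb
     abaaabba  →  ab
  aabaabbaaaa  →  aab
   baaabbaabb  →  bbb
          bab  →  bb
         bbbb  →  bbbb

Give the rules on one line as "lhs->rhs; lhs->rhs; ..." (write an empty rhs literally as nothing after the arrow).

ba->b; bba->ba

  | abbb
  | bbbbab => bbbab => bbab => bab => bb
  | abaaabba => abaabba => ababba => abbba => abba => aba => ab
  | aabaabbaaaa => aababbaaaa => aabbbaaaa => aabbaaaa => aabaaaa => aabaaa => aabaa => aaba => aab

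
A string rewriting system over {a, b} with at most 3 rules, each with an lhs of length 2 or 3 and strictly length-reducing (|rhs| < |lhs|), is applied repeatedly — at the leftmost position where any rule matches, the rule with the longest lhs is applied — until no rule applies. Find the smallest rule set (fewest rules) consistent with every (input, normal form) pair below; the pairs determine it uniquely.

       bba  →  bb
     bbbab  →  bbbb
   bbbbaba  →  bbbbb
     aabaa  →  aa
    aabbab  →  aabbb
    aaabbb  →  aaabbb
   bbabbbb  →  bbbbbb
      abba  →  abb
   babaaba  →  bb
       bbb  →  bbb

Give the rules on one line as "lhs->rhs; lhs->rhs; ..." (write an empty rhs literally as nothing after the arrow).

ba->b; baa->

  | bba => bb
  | bbbab => bbbb
  | bbbbaba => bbbbba => bbbbb
  | aabaa => aa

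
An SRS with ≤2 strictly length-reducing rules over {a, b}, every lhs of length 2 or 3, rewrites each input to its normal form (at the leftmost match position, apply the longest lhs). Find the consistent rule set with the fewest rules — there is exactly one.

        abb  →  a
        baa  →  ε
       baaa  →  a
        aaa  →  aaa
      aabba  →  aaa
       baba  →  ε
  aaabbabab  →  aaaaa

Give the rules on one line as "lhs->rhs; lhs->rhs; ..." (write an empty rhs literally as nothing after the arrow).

ab->a; baa->

  | abb => ab => a
  | baa => ε
  | baaa => a
  | aaa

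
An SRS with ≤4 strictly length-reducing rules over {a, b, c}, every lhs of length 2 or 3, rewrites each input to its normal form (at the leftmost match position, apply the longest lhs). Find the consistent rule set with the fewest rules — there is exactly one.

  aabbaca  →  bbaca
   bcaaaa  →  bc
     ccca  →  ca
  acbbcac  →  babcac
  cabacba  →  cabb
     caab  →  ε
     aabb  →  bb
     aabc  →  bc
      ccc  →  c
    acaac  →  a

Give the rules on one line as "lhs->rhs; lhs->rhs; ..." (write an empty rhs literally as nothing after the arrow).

  | aabbaca => bbaca
  | bcaaaa => bcaa => bc
  | ccca => ca
  | acbbcac => babcac

aa->; acb->ba; cb->; cc->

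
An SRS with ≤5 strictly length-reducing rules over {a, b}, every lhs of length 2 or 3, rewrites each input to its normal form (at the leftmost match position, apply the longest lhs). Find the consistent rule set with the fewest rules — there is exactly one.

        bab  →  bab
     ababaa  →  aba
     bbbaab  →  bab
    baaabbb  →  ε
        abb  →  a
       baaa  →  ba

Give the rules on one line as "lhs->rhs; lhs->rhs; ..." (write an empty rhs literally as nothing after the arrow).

aa->b; bb->; bba->ba; bbb->a

  | bab
  | ababaa => ababb => aba
  | bbbaab => aaab => bab
  | baaabbb => bbabbb => babbb => baa => bb => ε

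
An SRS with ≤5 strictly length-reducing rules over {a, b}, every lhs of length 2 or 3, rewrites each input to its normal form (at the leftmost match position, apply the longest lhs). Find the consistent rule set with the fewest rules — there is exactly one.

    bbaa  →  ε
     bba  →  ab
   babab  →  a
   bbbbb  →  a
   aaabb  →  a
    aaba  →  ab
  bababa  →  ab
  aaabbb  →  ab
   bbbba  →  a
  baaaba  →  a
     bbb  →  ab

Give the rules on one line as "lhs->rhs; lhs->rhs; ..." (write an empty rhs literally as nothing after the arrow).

  | bbaa => aba => ε
  | bba => ab
  | babab => bb => a
  | bbbbb => abbb => aab => bb => a

aa->b; aba->; bb->a; bba->ab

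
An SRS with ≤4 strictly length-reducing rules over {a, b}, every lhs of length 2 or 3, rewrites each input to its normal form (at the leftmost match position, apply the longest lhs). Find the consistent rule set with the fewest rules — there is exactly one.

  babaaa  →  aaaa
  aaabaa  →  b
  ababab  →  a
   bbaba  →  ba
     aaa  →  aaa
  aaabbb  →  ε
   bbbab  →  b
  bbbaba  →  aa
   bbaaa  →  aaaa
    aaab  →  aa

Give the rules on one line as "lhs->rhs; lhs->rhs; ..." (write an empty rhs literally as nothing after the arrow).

  | babaaa => bbaaa => aaaa
  | aaabaa => aabaa => abaa => baa => b
  | ababab => babab => bbab => aab => a
  | bbaba => aaba => aba => ba

ab->; aba->ba; baa->b; bb->a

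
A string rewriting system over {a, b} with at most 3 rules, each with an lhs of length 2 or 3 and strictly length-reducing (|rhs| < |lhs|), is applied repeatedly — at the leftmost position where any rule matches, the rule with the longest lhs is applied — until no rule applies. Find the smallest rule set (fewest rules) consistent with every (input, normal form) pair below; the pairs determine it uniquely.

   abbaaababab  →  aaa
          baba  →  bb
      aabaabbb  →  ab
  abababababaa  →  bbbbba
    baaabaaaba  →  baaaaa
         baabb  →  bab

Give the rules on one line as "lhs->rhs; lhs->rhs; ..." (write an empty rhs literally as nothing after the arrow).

  | abbaaababab => aaaababab => aaaabab => aaaab => aaa
  | baba => bb
  | aabaabbb => aaabbb => aabb => ab
  | abababababaa => bbabababaa => bbbbabaa => bbbbba

aab->a; aba->b; abb->a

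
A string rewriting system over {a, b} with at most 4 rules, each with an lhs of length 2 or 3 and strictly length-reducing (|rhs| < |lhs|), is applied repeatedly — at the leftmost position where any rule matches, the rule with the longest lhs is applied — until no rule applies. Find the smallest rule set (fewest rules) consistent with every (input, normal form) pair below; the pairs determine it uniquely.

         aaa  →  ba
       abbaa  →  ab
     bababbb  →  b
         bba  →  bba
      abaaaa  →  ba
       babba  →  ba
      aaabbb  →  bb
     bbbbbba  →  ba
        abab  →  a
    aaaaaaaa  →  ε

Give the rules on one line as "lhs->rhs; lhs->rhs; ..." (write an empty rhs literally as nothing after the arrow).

  | aaa => ba
  | abbaa => ab
  | bababbb => abbb => aa => b
  | bba

aa->b; baa->; bab->; bbb->a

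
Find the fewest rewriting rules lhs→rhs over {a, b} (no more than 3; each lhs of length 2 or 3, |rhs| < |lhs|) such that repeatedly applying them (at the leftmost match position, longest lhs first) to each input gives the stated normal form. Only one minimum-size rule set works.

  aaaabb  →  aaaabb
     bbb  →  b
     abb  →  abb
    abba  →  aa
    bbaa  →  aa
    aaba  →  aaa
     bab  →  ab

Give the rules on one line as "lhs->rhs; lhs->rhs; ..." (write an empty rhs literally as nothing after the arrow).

ba->a; bbb->b

  | aaaabb
  | bbb => b
  | abb
  | abba => aba => aa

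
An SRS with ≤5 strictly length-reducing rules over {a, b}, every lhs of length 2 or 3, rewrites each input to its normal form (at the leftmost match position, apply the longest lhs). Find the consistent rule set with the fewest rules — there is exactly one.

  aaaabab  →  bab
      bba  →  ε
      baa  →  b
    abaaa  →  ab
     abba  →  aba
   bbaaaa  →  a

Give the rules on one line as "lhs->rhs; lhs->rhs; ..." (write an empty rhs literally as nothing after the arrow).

aa->; aaa->bb; abb->ab; bb->a

  | aaaabab => bbabab => aabab => bab
  | bba => aa => ε
  | baa => b
  | abaaa => abbb => abb => ab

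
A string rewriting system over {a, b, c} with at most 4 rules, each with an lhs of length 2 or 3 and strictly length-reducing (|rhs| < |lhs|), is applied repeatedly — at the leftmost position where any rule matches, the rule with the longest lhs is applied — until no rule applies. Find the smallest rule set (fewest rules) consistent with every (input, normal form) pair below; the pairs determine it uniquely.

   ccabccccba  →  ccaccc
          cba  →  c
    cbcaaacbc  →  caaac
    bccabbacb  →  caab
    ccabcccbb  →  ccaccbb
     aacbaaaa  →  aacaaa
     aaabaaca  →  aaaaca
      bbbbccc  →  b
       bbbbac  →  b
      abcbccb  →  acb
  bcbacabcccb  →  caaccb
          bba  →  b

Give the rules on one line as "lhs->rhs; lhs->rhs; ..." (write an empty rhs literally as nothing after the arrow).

ba->; bac->ca; bc->

  | ccabccccba => ccacccba => ccaccc
  | cba => c
  | cbcaaacbc => caaacbc => caaac
  | bccabbacb => cabbacb => cabcab => caab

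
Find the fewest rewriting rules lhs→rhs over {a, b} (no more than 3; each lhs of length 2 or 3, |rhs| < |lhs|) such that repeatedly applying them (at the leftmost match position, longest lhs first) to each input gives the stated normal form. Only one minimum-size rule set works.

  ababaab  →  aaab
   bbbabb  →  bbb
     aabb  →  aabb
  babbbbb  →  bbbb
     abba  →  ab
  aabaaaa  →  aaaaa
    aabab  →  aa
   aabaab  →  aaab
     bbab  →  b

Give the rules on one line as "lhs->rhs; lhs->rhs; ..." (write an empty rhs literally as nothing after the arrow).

ba->; bab->

  | ababaab => aaab
  | bbbabb => bbb
  | aabb
  | babbbbb => bbbb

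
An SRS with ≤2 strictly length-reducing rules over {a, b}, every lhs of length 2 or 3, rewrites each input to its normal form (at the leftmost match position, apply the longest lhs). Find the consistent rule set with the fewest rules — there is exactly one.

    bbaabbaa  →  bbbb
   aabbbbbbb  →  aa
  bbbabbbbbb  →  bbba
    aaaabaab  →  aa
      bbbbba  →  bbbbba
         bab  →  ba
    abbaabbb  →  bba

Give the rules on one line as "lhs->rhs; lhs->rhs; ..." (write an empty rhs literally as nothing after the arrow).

ab->a; aba->bb

  | bbaabbaa => bbaabaa => bbabba => bbaba => bbbb
  | aabbbbbbb => aabbbbbb => aabbbbb => aabbbb => aabbb => aabb => aab => aa
  | bbbabbbbbb => bbbabbbbb => bbbabbbb => bbbabbb => bbbabb => bbbab => bbba
  | aaaabaab => aaabbab => aaabab => aabbb => aabb => aab => aa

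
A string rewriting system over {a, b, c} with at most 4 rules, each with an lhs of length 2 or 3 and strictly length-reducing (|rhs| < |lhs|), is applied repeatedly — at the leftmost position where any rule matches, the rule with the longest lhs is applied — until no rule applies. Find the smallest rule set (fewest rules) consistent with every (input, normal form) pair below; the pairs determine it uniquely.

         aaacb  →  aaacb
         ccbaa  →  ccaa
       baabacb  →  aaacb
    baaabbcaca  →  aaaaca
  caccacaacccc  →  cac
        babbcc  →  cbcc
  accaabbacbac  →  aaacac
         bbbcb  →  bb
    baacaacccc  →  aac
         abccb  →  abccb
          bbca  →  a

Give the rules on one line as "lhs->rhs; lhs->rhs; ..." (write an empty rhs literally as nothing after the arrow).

acc->; ba->a; bab->c; bbc->

  | aaacb
  | ccbaa => ccaa
  | baabacb => aabacb => aaacb
  | baaabbcaca => aaabbcaca => aaaaca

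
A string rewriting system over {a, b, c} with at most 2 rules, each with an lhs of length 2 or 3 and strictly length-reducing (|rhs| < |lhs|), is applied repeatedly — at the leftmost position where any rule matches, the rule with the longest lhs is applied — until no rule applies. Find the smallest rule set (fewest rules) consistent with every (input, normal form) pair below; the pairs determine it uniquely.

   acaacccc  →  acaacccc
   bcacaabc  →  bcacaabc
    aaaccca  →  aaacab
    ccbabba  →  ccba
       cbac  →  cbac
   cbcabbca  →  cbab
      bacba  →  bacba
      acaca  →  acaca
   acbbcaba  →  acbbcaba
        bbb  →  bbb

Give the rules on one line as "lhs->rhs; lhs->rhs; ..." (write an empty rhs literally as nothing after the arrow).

  | acaacccc
  | bcacaabc
  | aaaccca => aaacab
  | ccbabba => ccba

abb->; cca->ab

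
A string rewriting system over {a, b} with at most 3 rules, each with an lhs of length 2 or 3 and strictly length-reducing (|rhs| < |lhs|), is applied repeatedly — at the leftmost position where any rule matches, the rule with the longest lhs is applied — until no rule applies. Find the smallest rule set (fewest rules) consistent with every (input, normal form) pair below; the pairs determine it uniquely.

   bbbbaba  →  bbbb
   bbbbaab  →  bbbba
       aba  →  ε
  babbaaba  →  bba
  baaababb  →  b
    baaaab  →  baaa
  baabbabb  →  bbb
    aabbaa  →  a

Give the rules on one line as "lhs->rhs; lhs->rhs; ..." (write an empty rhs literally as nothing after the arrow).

ab->; aba->

  | bbbbaba => bbbb
  | bbbbaab => bbbba
  | aba => ε
  | babbaaba => bbaaba => bba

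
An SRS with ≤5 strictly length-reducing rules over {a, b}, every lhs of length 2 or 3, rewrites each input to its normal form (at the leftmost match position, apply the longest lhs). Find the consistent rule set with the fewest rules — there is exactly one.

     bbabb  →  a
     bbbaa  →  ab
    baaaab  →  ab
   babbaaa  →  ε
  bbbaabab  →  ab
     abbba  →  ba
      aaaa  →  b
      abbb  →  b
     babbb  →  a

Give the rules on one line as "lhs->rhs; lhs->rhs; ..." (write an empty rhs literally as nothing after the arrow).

  | bbabb => bb => a
  | bbbaa => abaa => ab
  | baaaab => bbaab => ab
  | babbaaa => baaa => bba => ε

aa->; aaa->ba; bb->a; bba->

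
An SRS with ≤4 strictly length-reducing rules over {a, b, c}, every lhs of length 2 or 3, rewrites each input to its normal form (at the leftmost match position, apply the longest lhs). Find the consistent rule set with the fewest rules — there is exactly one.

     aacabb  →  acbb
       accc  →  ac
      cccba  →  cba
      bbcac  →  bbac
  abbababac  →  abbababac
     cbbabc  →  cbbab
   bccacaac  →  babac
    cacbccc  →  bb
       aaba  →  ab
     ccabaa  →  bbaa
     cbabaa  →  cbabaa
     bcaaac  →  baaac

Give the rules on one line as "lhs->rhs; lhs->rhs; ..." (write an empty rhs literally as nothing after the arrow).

aab->ac; bc->b; ca->b; cc->c

  | aacabb => aabbb => acbb
  | accc => acc => ac
  | cccba => ccba => cba
  | bbcac => bbac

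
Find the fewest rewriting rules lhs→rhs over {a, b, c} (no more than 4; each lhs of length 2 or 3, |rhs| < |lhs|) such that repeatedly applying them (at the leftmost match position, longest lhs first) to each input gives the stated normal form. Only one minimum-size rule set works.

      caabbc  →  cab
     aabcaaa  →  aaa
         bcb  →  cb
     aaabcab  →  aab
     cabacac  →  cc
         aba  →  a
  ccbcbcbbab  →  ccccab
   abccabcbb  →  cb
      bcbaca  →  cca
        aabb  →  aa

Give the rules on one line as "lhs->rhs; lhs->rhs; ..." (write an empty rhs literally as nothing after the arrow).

ac->b; ba->; bb->; bc->c

  | caabbc => caac => cab
  | aabcaaa => aacaaa => abaaa => aaa
  | bcb => cb
  | aaabcab => aaacab => aabab => aab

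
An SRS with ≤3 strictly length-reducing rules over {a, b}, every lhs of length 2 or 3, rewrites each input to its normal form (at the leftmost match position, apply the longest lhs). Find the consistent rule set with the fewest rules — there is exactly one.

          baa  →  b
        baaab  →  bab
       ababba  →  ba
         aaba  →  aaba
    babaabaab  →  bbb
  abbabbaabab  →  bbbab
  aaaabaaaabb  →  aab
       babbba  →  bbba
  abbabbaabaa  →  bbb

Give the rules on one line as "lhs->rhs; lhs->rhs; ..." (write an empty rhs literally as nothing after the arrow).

abb->b; baa->b

  | baa => b
  | baaab => bab
  | ababba => abba => ba
  | aaba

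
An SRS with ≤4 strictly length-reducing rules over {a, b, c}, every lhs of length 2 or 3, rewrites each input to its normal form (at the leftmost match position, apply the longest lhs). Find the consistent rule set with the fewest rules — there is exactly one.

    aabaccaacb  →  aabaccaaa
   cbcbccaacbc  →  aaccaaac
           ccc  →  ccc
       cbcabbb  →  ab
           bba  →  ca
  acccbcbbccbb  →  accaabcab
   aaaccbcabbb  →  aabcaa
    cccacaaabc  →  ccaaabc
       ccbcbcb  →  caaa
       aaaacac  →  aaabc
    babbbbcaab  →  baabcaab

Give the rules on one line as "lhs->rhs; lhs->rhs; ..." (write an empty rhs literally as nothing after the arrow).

  | aabaccaacb => aabaccaaa
  | cbcbccaacbc => acbccaacbc => aaccaacbc => aaccaaac
  | ccc
  | cbcabbb => acabbb => bbbb => cbb => ab

aca->b; bb->c; cb->a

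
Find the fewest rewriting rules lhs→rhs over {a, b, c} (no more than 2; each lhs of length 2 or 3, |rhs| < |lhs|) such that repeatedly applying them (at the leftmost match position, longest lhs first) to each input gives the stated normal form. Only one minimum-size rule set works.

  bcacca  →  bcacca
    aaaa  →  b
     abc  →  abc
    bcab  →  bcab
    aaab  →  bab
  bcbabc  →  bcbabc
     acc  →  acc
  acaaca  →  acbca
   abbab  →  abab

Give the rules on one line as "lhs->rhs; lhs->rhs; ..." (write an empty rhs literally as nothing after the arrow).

  | bcacca
  | aaaa => baa => bb => b
  | abc
  | bcab

aa->b; bb->b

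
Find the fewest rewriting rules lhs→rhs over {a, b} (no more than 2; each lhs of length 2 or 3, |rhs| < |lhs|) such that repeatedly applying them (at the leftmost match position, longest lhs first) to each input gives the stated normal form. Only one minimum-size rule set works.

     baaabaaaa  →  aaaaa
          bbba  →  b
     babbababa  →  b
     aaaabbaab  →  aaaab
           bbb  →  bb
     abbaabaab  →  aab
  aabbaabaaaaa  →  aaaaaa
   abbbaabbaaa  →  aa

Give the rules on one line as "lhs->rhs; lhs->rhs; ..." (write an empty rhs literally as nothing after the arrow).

  | baaabaaaa => aabaaaa => aaaaa
  | bbba => bba => b
  | babbababa => bbababa => bbaba => bba => b
  | aaaabbaab => aaaabab => aaaab

ba->; bbb->bb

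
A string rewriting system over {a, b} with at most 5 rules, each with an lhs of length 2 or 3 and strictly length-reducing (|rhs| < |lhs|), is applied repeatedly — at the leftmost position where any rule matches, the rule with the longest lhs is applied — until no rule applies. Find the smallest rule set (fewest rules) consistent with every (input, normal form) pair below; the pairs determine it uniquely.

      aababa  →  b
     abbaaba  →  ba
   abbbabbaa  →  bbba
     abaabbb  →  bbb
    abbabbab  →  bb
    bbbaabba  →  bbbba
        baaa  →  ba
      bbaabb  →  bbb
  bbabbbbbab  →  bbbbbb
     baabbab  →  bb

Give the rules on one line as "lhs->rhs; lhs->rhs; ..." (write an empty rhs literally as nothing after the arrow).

  | aababa => aba => b
  | abbaaba => baaba => ba
  | abbbabbaa => bbabbaa => bbbaa => bbba
  | abaabbb => babbb => bbb

aa->a; aab->; ab->; aba->b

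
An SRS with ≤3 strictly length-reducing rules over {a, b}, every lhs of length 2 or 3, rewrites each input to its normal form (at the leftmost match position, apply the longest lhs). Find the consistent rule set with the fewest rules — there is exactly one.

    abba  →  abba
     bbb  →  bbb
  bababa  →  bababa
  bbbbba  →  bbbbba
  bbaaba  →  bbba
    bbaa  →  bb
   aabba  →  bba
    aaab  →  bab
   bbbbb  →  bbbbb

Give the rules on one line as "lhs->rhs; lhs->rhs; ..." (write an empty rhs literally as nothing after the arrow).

aa->; aaa->ba

  | abba
  | bbb
  | bababa
  | bbbbba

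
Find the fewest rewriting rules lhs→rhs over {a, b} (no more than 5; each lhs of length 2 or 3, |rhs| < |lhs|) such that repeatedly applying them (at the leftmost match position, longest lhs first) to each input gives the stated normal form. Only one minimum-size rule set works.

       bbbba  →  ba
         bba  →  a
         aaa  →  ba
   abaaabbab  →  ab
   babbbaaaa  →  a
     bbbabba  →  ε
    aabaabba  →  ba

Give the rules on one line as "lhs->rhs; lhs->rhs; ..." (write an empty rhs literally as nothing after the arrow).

aa->b; aab->b; bb->; bbb->aa

  | bbbba => aaba => ba
  | bba => a
  | aaa => ba
  | abaaabbab => abbabbab => aabbab => bbab => ab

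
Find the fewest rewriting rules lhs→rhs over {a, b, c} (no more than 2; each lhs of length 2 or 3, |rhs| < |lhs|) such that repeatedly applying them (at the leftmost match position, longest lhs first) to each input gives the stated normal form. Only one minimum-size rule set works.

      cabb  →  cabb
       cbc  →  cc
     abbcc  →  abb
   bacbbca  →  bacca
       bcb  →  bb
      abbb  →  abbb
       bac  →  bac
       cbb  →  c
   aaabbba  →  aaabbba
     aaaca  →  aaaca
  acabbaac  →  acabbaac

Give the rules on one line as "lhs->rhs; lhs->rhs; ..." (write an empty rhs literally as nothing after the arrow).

bc->b; cb->c

  | cabb
  | cbc => cc
  | abbcc => abbc => abb
  | bacbbca => bacbca => bacca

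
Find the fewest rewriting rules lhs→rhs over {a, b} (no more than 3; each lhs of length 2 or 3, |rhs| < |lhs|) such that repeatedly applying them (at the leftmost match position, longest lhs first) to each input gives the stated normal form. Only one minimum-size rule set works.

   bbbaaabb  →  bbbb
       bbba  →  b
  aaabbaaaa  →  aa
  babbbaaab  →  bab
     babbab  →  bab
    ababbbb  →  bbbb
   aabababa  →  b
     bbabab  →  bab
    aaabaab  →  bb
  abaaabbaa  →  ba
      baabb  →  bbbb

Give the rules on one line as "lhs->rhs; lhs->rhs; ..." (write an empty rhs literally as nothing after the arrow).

aab->bb; aba->; bba->

  | bbbaaabb => baabb => bbbb
  | bbba => b
  | aaabbaaaa => abbbaaaa => abaaa => aa
  | babbbaaab => babaab => bab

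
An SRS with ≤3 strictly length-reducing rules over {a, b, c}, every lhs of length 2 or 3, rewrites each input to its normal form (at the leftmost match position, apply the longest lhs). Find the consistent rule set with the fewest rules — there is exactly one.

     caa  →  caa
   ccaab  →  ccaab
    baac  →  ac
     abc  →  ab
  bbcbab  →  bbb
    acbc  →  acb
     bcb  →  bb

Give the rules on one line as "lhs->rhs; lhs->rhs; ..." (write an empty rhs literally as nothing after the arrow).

ba->; bc->b

  | caa
  | ccaab
  | baac => ac
  | abc => ab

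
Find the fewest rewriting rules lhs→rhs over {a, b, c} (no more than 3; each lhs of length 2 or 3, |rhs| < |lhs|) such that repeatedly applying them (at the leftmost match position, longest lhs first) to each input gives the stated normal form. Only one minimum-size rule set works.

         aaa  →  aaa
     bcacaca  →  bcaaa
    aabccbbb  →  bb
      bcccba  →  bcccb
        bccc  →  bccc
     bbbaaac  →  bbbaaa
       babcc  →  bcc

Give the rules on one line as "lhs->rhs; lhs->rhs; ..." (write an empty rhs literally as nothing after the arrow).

  | aaa
  | bcacaca => bcaaca => bcaaa
  | aabccbbb => accbbb => acbbb => abbb => bb
  | bcccba => bcccb

ab->; ac->a; cba->cb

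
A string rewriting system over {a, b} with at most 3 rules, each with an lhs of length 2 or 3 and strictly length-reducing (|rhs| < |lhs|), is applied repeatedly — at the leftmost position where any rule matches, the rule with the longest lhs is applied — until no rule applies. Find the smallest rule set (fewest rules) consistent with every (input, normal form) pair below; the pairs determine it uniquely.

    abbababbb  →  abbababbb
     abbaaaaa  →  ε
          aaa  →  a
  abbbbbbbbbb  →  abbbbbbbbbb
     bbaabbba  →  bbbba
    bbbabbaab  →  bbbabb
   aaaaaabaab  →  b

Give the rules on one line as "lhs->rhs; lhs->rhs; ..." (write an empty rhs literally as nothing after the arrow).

aa->; baa->

  | abbababbb
  | abbaaaaa => abaaa => aa => ε
  | aaa => a
  | abbbbbbbbbb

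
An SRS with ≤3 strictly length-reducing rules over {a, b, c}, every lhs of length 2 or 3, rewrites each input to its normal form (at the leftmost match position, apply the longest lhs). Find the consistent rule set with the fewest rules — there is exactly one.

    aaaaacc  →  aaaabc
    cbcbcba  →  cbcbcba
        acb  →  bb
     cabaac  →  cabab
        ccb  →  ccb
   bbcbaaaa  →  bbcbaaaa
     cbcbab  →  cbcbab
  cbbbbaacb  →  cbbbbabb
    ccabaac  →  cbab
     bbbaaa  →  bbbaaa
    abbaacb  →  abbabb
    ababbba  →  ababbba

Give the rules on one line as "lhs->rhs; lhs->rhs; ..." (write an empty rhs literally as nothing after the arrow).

ac->b; cca->c

  | aaaaacc => aaaabc
  | cbcbcba
  | acb => bb
  | cabaac => cabab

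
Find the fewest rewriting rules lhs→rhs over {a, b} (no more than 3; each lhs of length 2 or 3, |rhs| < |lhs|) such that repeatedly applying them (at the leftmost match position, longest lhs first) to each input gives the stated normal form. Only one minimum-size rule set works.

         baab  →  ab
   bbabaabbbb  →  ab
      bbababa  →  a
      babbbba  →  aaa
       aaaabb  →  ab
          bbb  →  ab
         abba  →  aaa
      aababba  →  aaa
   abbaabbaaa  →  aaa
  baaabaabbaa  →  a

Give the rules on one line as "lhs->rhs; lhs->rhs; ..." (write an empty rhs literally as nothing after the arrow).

  | baab => ab
  | bbabaabbbb => aabaabbbb => baaabbbb => aabbbb => babbb => bbb => ab
  | bbababa => aababa => baaba => aba => a
  | babbbba => bbbba => abba => aaa

aab->ba; ba->; bb->a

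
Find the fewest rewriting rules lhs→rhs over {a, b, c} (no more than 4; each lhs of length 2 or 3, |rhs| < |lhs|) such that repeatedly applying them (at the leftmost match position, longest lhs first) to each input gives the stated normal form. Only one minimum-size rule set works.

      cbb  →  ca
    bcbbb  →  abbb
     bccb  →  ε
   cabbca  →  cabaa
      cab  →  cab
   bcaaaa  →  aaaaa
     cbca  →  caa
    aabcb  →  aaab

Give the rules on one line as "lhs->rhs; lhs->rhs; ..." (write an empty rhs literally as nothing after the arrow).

  | cbb => ca
  | bcbbb => abbb
  | bccb => acb => ε
  | cabbca => cabaa

acb->; bc->a; cbb->ca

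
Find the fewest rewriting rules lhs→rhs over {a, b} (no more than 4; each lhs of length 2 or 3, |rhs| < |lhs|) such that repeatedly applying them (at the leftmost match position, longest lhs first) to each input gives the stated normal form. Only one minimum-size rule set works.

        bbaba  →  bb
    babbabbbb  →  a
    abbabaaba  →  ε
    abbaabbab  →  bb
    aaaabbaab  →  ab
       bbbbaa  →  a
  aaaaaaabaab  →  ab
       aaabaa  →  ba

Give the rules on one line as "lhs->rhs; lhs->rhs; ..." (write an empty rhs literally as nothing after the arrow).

aa->b; aba->; abb->; bbb->a

  | bbaba => bb
  | babbabbbb => babbbb => bbb => a
  | abbabaaba => abaaba => aba => ε
  | abbaabbab => aabbab => bbbab => aab => bb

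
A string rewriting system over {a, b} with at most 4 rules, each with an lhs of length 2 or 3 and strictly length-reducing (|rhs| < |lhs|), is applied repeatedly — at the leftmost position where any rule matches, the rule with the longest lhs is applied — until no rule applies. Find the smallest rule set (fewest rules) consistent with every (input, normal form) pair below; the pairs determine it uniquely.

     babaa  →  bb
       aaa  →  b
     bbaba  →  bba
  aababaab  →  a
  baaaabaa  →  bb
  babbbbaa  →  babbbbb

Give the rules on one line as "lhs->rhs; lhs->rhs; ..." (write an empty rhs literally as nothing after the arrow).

  | babaa => baa => bb
  | aaa => aa => b
  | bbaba => bba
  | aababaab => aabaab => aaab => aab => a

aa->b; aaa->aa; aab->a; aba->a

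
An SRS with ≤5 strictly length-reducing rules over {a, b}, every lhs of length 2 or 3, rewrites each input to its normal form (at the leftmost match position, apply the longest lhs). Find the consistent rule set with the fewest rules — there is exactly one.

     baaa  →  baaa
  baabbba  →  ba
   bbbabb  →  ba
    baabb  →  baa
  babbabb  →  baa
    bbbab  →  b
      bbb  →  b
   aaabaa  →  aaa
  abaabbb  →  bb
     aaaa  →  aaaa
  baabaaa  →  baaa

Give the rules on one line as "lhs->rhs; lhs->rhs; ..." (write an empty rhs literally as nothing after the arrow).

  | baaa
  | baabbba => baaba => babb => ba
  | bbbabb => babb => ba
  | baabb => baa

ab->; aba->bb; abb->a; bbb->b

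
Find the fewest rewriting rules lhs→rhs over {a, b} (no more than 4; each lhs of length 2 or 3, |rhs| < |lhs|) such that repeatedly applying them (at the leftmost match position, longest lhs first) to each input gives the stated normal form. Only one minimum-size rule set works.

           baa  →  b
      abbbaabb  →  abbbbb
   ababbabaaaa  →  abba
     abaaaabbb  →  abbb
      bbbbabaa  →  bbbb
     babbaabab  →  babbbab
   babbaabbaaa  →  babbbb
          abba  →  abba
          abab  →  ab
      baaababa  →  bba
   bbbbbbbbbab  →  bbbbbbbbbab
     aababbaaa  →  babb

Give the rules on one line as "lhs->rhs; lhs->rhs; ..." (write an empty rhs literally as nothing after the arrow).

aa->; aaa->; aba->a

  | baa => b
  | abbbaabb => abbbbb
  | ababbabaaaa => abbabaaaa => abbaaaa => abba
  | abaaaabbb => aaaabbb => abbb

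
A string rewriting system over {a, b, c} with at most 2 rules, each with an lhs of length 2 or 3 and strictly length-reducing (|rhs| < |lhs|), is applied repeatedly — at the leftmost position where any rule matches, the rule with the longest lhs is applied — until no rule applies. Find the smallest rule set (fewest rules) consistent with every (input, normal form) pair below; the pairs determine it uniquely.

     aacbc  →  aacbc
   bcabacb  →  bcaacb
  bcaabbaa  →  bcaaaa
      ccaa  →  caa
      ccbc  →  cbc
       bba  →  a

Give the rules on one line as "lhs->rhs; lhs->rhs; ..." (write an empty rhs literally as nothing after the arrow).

  | aacbc
  | bcabacb => bcaacb
  | bcaabbaa => bcaabaa => bcaaaa
  | ccaa => caa

ba->a; cc->c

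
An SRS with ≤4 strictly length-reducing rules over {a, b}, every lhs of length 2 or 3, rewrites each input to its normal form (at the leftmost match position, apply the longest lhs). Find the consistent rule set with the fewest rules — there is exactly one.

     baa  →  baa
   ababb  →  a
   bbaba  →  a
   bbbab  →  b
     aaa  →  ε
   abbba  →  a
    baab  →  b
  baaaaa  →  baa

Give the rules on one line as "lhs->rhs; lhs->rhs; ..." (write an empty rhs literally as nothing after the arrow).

aaa->; aab->; aba->; bb->a

  | baa
  | ababb => bb => a
  | bbaba => aaba => a
  | bbbab => abab => b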